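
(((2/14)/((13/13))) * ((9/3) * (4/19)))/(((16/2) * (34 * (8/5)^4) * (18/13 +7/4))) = 0.00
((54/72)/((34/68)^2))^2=9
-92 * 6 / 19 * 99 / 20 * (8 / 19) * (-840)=18361728 / 361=50863.51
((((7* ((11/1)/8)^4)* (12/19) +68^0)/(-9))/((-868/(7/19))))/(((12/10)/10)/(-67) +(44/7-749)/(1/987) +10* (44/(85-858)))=-423283958675/391565956896954925056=-0.00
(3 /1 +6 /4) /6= 3 /4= 0.75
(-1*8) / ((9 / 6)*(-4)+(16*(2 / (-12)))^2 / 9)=324 / 211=1.54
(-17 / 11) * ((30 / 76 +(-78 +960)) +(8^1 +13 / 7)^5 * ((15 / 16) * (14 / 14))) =-7654375436217 / 56202608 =-136192.53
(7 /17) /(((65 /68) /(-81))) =-2268 /65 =-34.89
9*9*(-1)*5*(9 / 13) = -3645 / 13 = -280.38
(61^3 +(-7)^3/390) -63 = 88497677/390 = 226917.12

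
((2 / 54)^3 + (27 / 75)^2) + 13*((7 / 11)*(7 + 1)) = 8973309428 / 135320625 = 66.31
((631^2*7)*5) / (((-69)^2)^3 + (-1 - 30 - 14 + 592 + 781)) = 13935635 / 107918164409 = 0.00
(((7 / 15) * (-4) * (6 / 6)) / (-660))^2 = 49 / 6125625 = 0.00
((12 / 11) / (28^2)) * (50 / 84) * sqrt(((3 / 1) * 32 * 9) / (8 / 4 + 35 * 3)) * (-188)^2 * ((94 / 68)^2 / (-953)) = -731952150 * sqrt(642) / 111188872487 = -0.17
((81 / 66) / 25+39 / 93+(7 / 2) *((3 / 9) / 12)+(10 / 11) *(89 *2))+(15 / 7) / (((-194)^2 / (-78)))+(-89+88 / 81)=27093675682669 / 363840384600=74.47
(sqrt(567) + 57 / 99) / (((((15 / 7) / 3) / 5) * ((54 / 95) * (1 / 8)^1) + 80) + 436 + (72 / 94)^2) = 111642860 / 100171237419 + 17627820 * sqrt(7) / 1011830681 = 0.05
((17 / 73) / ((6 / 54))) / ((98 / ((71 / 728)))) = 10863 / 5208112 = 0.00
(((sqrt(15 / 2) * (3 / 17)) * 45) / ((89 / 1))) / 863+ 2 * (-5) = -10+ 135 * sqrt(30) / 2611438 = -10.00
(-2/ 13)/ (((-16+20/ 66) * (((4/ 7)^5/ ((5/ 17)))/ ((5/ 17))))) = 1980825/ 142345216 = 0.01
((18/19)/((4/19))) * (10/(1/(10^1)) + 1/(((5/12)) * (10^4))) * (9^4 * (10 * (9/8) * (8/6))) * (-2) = -221434281441/2500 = -88573712.58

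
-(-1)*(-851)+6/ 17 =-14461/ 17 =-850.65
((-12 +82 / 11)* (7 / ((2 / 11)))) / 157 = -175 / 157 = -1.11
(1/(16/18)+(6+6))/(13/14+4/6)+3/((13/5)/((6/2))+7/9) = 99675/9916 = 10.05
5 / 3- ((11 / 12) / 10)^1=63 / 40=1.58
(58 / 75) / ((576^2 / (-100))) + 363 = 363.00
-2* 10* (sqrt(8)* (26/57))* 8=-8320* sqrt(2)/57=-206.43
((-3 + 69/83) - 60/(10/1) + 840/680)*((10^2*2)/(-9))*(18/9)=434800/1411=308.15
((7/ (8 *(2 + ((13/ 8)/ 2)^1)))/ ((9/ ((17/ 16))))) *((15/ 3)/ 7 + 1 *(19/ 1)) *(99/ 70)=4301/ 4200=1.02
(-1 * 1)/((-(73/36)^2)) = 1296/5329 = 0.24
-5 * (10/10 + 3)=-20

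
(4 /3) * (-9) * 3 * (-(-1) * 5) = -180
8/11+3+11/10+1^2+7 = 1411/110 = 12.83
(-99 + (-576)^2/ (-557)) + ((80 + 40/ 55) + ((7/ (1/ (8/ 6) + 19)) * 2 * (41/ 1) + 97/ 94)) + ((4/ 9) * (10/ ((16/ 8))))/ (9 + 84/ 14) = -583.68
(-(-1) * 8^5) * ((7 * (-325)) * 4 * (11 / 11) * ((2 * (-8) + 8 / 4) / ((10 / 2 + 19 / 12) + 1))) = 550502400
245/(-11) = -245/11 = -22.27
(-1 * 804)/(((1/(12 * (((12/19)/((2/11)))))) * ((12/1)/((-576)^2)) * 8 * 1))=-2200670208/19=-115824747.79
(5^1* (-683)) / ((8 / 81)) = -276615 / 8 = -34576.88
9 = 9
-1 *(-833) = 833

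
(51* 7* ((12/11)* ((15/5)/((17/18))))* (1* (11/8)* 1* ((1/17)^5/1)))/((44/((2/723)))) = 567/7528081814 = 0.00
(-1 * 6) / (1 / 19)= -114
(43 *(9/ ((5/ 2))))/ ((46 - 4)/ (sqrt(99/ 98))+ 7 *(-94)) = -22231/ 94115 - 43 *sqrt(22)/ 13445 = -0.25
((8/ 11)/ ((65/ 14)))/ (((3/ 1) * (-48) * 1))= -7/ 6435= -0.00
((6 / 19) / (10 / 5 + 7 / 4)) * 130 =208 / 19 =10.95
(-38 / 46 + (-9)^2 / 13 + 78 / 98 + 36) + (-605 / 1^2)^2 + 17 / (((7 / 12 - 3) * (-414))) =466602820030 / 1274637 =366067.22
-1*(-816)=816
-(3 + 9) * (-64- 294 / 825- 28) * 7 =2133432 / 275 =7757.93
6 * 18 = 108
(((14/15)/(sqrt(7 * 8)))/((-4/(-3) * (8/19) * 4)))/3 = 19 * sqrt(14)/3840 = 0.02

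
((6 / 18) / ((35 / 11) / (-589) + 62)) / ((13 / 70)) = 453530 / 15664857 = 0.03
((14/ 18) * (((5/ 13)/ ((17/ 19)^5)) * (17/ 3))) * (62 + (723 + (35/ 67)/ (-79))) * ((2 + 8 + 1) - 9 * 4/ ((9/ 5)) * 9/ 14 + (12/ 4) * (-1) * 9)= -66965.72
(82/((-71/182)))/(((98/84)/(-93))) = 1189656/71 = 16755.72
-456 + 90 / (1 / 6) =84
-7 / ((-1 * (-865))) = -7 / 865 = -0.01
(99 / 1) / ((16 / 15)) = 92.81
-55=-55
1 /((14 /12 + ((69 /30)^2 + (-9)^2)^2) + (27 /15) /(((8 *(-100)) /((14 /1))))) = 15000 /111706489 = 0.00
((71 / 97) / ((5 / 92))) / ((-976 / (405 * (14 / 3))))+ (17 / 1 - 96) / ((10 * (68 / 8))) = -27169031 / 1005890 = -27.01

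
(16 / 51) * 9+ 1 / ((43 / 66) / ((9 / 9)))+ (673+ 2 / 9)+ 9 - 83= 3970957 / 6579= 603.58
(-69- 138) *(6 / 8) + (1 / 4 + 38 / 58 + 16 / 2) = -4244 / 29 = -146.34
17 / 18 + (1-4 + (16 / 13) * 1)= -193 / 234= -0.82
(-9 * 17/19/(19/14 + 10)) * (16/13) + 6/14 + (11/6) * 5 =4795865/549822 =8.72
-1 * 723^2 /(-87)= 174243 /29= 6008.38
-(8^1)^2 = -64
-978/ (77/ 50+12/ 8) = -12225/ 38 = -321.71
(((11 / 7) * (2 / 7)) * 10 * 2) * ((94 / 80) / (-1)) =-517 / 49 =-10.55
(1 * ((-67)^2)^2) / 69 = 20151121 / 69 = 292045.23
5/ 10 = 1/ 2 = 0.50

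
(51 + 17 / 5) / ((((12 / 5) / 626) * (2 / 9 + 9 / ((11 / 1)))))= 1404744 / 103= 13638.29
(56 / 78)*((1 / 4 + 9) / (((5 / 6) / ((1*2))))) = 1036 / 65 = 15.94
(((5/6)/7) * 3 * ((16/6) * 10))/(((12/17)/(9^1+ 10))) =16150/63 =256.35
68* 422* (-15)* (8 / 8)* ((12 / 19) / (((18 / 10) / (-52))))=149219200 / 19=7853642.11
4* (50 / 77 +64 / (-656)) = 6968 / 3157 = 2.21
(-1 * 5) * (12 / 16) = -15 / 4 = -3.75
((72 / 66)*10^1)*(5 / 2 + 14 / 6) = 580 / 11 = 52.73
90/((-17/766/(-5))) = 20276.47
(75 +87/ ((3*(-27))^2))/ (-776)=-82027/ 848556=-0.10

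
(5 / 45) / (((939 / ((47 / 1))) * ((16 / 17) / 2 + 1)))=799 / 211275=0.00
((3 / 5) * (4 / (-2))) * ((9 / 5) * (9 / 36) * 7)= -189 / 50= -3.78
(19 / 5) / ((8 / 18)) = 171 / 20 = 8.55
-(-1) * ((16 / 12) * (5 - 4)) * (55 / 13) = 220 / 39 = 5.64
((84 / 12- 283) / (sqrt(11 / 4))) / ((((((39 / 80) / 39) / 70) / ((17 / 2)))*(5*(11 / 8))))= -42040320*sqrt(11) / 121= -1152330.31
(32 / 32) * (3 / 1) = 3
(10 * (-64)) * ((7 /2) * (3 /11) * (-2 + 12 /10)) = 488.73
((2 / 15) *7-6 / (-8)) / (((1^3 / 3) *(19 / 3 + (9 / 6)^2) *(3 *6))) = 101 / 3090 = 0.03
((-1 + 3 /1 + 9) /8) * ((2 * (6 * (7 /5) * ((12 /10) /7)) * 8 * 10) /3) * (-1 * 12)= -6336 /5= -1267.20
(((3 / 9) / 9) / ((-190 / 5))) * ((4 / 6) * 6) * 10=-20 / 513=-0.04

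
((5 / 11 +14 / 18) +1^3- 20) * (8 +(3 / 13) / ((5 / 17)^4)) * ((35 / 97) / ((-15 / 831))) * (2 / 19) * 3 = 2152582079326 / 494154375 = 4356.09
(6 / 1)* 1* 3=18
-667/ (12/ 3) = -667/ 4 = -166.75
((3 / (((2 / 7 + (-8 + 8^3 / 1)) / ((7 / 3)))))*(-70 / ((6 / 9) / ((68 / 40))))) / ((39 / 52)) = -5831 / 1765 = -3.30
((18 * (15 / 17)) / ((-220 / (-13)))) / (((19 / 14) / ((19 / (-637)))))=-27 / 1309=-0.02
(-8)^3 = -512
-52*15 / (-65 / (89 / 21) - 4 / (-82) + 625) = -1423110 / 1112419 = -1.28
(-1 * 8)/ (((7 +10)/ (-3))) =24/ 17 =1.41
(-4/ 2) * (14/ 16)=-7/ 4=-1.75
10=10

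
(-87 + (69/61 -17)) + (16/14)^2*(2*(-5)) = -346515/2989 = -115.93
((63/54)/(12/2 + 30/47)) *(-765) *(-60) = 8066.83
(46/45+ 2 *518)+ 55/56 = 2615771/2520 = 1038.00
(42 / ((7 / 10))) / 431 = 60 / 431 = 0.14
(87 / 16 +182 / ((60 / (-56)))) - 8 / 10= -7931 / 48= -165.23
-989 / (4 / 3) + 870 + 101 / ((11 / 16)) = 12107 / 44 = 275.16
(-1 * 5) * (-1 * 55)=275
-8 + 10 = 2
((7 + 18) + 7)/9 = 32/9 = 3.56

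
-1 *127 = -127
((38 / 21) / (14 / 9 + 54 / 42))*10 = 1140 / 179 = 6.37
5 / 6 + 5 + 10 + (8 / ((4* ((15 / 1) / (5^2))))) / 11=355 / 22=16.14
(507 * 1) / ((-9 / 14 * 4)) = -1183 / 6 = -197.17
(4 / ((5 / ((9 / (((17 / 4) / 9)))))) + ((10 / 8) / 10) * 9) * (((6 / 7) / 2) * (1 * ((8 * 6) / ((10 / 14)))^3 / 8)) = 2827960128 / 10625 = 266160.95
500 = 500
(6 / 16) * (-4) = -3 / 2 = -1.50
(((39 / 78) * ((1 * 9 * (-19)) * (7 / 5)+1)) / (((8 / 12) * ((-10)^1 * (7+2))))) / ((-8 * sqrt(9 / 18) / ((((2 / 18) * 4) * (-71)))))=10579 * sqrt(2) / 1350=11.08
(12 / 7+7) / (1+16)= 61 / 119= 0.51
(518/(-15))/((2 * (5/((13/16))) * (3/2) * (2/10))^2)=-43771/17280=-2.53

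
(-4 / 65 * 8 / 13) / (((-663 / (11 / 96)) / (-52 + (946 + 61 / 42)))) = 31823 / 5429970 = 0.01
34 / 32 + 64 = 1041 / 16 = 65.06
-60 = -60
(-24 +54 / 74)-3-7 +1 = -1194 / 37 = -32.27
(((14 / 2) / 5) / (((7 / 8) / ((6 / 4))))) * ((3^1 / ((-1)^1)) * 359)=-12924 / 5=-2584.80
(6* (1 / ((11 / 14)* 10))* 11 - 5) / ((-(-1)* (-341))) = -17 / 1705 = -0.01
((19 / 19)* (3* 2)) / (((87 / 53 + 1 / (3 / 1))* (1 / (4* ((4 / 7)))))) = 7632 / 1099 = 6.94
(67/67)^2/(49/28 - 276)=-4/1097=-0.00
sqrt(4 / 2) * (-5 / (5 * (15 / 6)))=-0.57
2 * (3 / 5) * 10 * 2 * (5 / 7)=120 / 7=17.14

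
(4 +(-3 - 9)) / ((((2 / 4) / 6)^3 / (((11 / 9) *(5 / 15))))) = -5632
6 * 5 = 30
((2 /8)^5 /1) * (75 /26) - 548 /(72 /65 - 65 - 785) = 476242615 /734529536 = 0.65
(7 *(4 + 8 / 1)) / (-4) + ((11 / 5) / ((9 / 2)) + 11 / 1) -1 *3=-563 / 45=-12.51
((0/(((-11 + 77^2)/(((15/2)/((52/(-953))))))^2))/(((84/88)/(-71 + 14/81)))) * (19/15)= 0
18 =18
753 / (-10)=-753 / 10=-75.30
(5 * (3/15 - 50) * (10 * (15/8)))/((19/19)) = -18675/4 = -4668.75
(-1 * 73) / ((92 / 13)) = -949 / 92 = -10.32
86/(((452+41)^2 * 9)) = 86/2187441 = 0.00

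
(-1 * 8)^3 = -512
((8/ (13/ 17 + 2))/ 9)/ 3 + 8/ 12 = 0.77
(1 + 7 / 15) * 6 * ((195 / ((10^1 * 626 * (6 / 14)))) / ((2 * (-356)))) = -1001 / 1114280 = -0.00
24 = 24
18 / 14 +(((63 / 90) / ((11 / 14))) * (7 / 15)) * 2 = 2.12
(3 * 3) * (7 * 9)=567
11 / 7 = 1.57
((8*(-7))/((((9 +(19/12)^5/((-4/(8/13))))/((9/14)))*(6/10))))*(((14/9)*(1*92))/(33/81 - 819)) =187489935360/133502412223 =1.40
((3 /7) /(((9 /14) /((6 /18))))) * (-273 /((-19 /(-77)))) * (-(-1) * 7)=-98098 /57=-1721.02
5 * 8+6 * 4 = 64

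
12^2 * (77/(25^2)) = 11088/625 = 17.74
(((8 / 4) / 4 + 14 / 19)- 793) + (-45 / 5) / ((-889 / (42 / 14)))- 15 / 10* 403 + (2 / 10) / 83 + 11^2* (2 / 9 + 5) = -48220687906 / 63087885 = -764.34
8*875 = 7000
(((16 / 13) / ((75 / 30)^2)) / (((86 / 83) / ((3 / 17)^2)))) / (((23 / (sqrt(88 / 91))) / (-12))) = -573696*sqrt(2002) / 8453156075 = -0.00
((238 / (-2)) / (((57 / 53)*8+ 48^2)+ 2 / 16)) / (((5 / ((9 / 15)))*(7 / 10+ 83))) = -100912 / 1367932815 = -0.00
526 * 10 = 5260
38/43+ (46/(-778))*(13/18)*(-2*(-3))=31489/50181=0.63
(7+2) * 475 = 4275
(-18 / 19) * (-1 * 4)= 72 / 19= 3.79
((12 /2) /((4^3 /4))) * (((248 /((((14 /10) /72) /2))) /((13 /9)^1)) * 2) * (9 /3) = 3615840 /91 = 39734.51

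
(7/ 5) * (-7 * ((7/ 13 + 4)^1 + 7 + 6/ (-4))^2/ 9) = -370881/ 3380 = -109.73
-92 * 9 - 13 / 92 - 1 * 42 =-80053 / 92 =-870.14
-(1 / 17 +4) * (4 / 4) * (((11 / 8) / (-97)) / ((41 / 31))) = 23529 / 540872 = 0.04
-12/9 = -1.33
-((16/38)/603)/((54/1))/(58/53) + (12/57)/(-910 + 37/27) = -0.00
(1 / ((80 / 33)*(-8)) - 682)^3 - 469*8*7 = -83181643054073697 / 262144000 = -317312786.31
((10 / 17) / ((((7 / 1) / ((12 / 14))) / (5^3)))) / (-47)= -7500 / 39151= -0.19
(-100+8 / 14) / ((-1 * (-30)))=-116 / 35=-3.31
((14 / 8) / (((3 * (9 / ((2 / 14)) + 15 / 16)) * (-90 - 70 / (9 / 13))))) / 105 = -1 / 2199450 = -0.00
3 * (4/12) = 1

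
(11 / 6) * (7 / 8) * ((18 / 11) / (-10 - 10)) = -21 / 160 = -0.13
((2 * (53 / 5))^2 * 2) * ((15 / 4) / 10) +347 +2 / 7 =119764 / 175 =684.37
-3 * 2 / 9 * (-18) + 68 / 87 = 1112 / 87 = 12.78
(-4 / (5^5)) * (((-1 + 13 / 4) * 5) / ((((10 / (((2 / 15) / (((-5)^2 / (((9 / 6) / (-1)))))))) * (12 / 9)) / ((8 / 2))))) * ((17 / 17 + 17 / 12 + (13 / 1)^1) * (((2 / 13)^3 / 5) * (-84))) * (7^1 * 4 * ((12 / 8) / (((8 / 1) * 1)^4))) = -146853 / 439400000000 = -0.00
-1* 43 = -43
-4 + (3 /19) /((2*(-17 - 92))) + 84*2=679285 /4142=164.00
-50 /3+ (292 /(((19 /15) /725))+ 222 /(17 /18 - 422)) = 72193915678 /432003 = 167114.39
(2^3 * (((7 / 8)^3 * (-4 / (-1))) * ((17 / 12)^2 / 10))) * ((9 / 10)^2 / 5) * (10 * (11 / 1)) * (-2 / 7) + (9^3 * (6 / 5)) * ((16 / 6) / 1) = 147897261 / 64000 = 2310.89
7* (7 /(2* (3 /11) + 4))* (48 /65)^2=620928 /105625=5.88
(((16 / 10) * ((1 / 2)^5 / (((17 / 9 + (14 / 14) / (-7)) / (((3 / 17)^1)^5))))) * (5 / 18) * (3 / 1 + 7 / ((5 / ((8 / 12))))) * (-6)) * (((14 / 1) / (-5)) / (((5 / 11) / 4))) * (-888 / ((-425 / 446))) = 278228868624 / 377149515625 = 0.74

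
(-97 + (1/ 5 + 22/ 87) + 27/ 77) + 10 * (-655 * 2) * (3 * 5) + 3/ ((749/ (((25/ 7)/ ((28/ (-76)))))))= -196596.24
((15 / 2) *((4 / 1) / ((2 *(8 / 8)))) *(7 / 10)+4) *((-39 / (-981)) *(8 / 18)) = 754 / 2943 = 0.26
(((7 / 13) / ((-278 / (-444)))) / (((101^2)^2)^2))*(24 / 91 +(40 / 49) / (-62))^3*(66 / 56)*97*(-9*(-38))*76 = 559380636115463492352 / 150671988986653905637370394970261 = 0.00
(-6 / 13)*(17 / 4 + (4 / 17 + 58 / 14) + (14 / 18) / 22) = -408259 / 102102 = -4.00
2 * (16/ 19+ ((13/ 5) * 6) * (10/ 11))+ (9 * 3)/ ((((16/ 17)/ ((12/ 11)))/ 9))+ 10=321.71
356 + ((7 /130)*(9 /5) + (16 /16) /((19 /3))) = 356.25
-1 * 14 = -14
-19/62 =-0.31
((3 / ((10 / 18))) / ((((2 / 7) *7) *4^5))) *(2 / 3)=9 / 5120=0.00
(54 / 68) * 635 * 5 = 85725 / 34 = 2521.32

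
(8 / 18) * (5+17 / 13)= 328 / 117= 2.80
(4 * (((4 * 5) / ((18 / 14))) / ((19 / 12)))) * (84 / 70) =896 / 19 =47.16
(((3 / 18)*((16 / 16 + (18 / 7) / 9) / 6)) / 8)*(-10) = -0.04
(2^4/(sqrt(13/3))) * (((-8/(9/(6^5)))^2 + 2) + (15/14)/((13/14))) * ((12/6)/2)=9937355408 * sqrt(39)/169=367211625.04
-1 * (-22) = 22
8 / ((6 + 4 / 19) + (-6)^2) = 76 / 401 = 0.19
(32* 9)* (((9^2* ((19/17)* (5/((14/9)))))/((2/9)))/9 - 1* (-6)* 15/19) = 97825320/2261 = 43266.40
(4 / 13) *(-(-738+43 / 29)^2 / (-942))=70185674 / 396111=177.19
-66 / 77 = -6 / 7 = -0.86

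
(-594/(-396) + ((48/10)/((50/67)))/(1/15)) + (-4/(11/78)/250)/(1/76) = 245733/2750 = 89.36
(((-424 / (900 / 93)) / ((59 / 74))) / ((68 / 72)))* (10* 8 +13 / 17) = -2003185032 / 426275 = -4699.28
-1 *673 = -673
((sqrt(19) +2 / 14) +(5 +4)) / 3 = sqrt(19) / 3 +64 / 21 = 4.50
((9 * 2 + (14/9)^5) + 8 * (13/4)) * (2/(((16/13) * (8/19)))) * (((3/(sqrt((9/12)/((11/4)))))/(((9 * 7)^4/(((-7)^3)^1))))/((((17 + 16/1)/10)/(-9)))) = 968233825 * sqrt(33)/79550340408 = 0.07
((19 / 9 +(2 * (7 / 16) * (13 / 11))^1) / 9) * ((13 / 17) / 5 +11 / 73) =391087 / 3685770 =0.11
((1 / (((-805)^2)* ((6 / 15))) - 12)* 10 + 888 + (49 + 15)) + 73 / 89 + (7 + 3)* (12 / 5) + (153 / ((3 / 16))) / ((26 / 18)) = 1421.74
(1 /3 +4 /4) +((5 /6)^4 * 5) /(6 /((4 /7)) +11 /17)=380581 /245592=1.55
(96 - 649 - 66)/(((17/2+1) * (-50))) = 619/475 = 1.30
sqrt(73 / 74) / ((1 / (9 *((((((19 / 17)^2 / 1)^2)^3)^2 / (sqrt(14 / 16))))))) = 88177732757295242718893315002578 *sqrt(18907) / 87917205870484483302667566334339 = 137.91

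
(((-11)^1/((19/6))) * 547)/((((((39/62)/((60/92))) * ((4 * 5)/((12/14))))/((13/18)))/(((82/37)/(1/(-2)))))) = 30590428/113183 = 270.27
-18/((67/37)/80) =-53280/67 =-795.22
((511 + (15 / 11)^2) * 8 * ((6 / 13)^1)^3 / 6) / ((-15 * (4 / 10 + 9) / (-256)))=1525088256 / 12494339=122.06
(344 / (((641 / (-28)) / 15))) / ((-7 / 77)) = 1589280 / 641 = 2479.38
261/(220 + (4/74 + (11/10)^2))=965700/818677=1.18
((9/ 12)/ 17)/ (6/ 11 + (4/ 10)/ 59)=9735/ 121856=0.08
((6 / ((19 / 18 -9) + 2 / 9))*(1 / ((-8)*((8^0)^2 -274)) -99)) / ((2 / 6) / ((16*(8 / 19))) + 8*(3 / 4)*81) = 373619520 / 2360847307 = 0.16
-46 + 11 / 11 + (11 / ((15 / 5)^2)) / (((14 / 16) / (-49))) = -1021 / 9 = -113.44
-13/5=-2.60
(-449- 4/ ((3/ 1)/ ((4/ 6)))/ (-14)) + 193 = -16124/ 63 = -255.94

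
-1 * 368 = -368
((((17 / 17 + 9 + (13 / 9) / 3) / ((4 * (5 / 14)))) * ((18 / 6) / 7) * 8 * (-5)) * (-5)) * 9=5660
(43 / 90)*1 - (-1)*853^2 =65484853 / 90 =727609.48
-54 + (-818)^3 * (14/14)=-547343486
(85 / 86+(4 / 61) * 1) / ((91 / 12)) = 33174 / 238693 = 0.14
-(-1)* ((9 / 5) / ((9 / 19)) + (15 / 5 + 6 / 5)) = 8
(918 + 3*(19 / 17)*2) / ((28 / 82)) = 322260 / 119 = 2708.07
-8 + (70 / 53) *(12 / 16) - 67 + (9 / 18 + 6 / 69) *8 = -168987 / 2438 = -69.31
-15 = -15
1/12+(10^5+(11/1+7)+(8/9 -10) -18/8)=1800121/18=100006.72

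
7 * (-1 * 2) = -14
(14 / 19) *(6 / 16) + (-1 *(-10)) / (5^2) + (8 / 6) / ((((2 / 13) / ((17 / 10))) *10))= 12253 / 5700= 2.15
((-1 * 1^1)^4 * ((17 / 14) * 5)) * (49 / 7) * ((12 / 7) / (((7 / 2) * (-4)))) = -255 / 49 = -5.20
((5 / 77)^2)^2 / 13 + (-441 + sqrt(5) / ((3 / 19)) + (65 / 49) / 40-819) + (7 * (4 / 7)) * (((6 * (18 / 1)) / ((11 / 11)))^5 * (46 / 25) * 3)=19 * sqrt(5) / 3 + 29652006965291453997129 / 91397906600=324427638111.63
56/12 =14/3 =4.67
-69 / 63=-23 / 21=-1.10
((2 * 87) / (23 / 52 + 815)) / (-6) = -1508 / 42403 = -0.04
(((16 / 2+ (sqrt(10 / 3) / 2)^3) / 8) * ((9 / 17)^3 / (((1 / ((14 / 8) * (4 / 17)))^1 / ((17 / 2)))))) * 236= 167265 * sqrt(30) / 78608+ 602154 / 4913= 134.22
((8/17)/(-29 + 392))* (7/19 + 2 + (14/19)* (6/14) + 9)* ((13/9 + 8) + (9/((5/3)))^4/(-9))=-283163072/219841875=-1.29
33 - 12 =21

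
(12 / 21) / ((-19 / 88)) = -352 / 133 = -2.65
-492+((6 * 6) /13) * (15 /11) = -488.22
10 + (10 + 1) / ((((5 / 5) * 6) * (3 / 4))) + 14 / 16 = 959 / 72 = 13.32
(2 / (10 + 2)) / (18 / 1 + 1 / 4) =2 / 219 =0.01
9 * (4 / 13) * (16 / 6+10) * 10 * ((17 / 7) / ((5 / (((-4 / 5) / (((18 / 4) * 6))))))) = -20672 / 4095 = -5.05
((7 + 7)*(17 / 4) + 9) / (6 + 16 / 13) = 1781 / 188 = 9.47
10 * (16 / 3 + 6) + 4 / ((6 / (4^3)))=156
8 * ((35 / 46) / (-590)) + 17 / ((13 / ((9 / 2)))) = 207257 / 35282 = 5.87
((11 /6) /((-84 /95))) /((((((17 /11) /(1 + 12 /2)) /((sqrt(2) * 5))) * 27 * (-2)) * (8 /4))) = 57475 * sqrt(2) /132192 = 0.61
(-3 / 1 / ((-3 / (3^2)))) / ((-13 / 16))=-144 / 13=-11.08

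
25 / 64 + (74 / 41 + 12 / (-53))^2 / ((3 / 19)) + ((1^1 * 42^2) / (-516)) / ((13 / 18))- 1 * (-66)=77.44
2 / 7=0.29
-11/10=-1.10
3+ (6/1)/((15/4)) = 23/5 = 4.60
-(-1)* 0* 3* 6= 0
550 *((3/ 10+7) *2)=8030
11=11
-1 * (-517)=517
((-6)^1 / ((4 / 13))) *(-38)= 741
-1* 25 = -25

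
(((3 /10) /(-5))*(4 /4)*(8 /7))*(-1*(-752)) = -9024 /175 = -51.57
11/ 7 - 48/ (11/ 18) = -5927/ 77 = -76.97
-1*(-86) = 86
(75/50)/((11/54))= 81/11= 7.36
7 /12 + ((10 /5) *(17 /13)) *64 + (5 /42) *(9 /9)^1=183551 /1092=168.09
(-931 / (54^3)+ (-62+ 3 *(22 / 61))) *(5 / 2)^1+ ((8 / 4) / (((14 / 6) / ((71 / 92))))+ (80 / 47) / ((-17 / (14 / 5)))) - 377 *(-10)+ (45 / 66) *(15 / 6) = 98398420145911861 / 27183567427632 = 3619.78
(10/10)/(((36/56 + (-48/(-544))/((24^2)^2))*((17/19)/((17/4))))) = 6580224/890557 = 7.39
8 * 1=8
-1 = -1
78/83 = 0.94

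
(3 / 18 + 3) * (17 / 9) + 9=809 / 54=14.98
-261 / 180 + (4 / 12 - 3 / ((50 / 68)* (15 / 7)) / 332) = -139739 / 124500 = -1.12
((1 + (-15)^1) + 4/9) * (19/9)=-2318/81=-28.62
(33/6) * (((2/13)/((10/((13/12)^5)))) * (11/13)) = 265837/2488320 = 0.11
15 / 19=0.79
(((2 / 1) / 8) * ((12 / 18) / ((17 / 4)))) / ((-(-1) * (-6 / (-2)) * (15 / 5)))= 2 / 459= 0.00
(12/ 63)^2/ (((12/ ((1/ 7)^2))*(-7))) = -4/ 453789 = -0.00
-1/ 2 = -0.50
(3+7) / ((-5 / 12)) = -24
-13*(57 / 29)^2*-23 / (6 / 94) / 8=15219399 / 6728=2262.10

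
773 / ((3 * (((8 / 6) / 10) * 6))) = 3865 / 12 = 322.08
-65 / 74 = -0.88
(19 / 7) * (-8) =-152 / 7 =-21.71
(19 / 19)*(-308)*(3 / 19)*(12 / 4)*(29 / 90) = -47.01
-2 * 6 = -12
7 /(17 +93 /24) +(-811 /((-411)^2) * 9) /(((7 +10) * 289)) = 5163741995 /15399420199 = 0.34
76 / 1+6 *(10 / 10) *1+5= 87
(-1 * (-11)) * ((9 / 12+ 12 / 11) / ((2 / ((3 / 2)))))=243 / 16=15.19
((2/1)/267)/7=2/1869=0.00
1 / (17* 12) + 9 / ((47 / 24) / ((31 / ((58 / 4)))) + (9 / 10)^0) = 2734819 / 581604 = 4.70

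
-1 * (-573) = 573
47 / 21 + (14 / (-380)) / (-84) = 11909 / 5320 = 2.24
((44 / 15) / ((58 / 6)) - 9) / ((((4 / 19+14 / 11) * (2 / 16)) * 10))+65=6777277 / 112375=60.31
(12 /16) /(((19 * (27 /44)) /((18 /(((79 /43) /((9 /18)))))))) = 473 /1501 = 0.32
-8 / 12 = -2 / 3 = -0.67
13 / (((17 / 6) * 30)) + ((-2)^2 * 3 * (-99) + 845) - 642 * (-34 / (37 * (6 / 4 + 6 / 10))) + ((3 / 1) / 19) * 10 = -25239932 / 418285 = -60.34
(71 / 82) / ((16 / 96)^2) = 1278 / 41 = 31.17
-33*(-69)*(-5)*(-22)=250470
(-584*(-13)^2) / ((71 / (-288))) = 400344.34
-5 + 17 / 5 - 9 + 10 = -3 / 5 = -0.60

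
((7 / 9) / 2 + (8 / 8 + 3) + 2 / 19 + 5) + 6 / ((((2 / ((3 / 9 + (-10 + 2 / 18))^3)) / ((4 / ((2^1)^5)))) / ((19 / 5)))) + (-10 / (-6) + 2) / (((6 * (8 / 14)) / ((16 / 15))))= -56913041 / 46170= -1232.68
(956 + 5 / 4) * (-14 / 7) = -3829 / 2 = -1914.50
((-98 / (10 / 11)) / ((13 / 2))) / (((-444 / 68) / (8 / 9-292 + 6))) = -47024516 / 64935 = -724.18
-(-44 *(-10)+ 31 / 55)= -24231 / 55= -440.56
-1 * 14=-14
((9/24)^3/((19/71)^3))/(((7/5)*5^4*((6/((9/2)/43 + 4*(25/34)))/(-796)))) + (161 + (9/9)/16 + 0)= 358930605093747/2246240192000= 159.79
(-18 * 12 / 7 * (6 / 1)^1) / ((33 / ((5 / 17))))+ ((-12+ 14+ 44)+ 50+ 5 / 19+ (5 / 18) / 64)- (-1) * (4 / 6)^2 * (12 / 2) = 2787323459 / 28651392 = 97.28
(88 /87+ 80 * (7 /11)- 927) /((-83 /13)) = 137.06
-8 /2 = -4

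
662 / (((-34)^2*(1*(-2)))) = -331 / 1156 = -0.29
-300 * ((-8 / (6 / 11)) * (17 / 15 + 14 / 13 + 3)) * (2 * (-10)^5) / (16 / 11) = -3152205128.21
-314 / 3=-104.67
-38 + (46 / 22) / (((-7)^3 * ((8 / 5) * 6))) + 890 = 154300493 / 181104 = 852.00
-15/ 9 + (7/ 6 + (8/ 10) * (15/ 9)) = 5/ 6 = 0.83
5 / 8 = 0.62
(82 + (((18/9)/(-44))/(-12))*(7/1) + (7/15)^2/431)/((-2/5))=-700002187/3413520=-205.07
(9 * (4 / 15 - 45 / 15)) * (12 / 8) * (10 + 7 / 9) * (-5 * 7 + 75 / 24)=202827 / 16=12676.69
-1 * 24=-24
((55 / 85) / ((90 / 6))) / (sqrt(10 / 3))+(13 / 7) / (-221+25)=-13 / 1372+11 * sqrt(30) / 2550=0.01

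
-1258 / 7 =-179.71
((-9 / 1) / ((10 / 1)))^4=6561 / 10000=0.66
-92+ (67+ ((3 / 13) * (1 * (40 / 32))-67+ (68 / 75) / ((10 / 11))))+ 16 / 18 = -5254781 / 58500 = -89.83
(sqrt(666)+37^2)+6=3 *sqrt(74)+1375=1400.81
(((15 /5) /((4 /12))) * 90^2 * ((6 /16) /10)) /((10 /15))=4100.62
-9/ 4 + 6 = 15/ 4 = 3.75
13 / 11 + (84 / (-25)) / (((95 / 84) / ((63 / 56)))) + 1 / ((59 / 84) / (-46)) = -104277137 / 1541375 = -67.65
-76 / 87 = -0.87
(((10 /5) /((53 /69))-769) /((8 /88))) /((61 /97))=-43340473 /3233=-13405.65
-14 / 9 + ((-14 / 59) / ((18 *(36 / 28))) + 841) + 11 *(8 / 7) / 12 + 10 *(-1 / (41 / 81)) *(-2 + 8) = 990200578 / 1371573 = 721.95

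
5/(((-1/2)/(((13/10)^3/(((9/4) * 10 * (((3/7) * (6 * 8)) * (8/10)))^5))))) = -36924979/11699707008201523200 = -0.00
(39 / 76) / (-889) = -39 / 67564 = -0.00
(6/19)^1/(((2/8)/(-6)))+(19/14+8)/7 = -11623/1862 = -6.24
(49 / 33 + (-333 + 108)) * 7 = -51632 / 33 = -1564.61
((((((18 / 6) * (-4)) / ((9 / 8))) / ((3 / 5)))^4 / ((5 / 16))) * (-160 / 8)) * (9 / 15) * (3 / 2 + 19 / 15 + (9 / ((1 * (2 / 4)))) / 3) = -220620390400 / 6561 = -33626031.15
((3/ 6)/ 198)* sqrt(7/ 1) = sqrt(7)/ 396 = 0.01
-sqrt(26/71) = -sqrt(1846)/71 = -0.61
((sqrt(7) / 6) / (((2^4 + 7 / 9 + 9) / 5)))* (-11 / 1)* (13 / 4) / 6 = -715* sqrt(7) / 3712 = -0.51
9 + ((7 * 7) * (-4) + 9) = -178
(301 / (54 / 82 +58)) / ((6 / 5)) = 12341 / 2886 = 4.28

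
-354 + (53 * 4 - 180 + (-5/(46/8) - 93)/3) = -24377/69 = -353.29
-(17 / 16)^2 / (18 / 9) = -289 / 512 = -0.56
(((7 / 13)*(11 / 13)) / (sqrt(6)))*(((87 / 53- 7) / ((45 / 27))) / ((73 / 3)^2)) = -98406*sqrt(6) / 238659265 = -0.00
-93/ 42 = -2.21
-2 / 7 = -0.29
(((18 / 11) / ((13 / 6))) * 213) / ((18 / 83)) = 106074 / 143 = 741.78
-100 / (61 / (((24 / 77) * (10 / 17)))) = -24000 / 79849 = -0.30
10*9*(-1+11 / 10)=9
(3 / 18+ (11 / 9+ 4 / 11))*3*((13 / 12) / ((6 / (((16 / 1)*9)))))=4511 / 33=136.70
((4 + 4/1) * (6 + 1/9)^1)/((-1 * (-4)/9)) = 110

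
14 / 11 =1.27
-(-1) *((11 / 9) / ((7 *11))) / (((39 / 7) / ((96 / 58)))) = 16 / 3393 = 0.00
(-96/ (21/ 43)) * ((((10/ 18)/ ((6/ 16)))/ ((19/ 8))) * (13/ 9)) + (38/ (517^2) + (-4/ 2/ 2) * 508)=-5918368475146/ 8638513191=-685.11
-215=-215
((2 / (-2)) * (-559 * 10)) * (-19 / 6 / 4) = -53105 / 12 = -4425.42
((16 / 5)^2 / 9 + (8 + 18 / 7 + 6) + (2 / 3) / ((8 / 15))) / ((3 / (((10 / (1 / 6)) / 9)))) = 119443 / 2835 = 42.13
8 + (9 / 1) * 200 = 1808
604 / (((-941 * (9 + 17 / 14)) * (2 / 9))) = -0.28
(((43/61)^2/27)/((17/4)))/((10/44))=162712/8539695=0.02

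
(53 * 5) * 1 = 265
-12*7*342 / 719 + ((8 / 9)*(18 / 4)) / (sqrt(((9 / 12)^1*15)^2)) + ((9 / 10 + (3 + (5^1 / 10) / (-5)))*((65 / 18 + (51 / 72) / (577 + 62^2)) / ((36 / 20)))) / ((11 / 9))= -38177521403 / 1144331640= -33.36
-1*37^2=-1369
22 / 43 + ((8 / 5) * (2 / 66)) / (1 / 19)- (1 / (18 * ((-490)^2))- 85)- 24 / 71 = 12495715674137 / 145139009400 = 86.09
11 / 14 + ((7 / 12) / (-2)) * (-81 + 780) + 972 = 43059 / 56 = 768.91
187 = 187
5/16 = 0.31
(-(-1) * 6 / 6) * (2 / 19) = 2 / 19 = 0.11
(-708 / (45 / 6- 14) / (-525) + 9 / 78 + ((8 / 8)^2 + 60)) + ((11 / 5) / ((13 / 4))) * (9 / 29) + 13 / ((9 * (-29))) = 72521521 / 1187550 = 61.07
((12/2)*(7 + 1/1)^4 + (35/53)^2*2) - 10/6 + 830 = 25405.21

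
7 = 7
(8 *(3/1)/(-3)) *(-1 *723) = 5784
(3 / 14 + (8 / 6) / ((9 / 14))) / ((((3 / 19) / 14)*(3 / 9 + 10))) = 16435 / 837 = 19.64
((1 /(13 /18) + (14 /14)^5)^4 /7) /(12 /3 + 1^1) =923521 /999635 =0.92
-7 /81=-0.09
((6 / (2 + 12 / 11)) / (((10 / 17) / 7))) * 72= 8316 / 5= 1663.20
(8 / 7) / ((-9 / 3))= -8 / 21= -0.38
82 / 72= 41 / 36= 1.14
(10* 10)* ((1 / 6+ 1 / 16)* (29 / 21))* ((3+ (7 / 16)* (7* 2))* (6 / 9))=582175 / 3024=192.52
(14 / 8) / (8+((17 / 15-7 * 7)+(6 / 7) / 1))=-735 / 16384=-0.04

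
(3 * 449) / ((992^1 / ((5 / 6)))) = 2245 / 1984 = 1.13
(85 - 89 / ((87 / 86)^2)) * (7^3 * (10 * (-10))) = 510349700 / 7569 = 67426.30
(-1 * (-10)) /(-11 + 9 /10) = -100 /101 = -0.99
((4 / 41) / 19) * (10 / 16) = 5 / 1558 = 0.00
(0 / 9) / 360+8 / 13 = 8 / 13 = 0.62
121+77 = 198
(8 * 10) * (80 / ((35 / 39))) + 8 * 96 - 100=7799.43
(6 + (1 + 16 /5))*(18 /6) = 153 /5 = 30.60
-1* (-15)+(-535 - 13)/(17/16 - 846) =211553/13519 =15.65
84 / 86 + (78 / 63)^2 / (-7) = 100586 / 132741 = 0.76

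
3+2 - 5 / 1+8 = 8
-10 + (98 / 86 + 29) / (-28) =-3334 / 301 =-11.08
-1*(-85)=85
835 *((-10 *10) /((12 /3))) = -20875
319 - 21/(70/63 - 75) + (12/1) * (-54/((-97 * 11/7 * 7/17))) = 33410764/101365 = 329.61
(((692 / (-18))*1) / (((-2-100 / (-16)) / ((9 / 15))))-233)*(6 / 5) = -121598 / 425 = -286.11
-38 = -38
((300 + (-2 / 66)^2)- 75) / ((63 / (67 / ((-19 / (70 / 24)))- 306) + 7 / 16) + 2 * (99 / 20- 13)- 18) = -1413564795040 / 212735528181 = -6.64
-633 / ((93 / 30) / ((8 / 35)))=-10128 / 217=-46.67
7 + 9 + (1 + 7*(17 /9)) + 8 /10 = 1396 /45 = 31.02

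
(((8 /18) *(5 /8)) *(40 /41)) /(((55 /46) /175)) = 161000 /4059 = 39.66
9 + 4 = 13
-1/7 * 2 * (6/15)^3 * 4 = -64/875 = -0.07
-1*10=-10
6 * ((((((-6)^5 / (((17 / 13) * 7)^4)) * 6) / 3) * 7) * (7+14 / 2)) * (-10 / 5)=10660336128 / 4092529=2604.83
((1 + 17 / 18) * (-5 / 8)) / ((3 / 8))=-175 / 54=-3.24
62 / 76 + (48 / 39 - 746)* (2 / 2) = -367513 / 494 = -743.95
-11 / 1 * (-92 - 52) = 1584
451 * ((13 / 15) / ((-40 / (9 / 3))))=-29.32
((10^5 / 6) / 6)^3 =21433470507.54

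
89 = 89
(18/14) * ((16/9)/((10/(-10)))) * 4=-64/7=-9.14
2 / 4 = 1 / 2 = 0.50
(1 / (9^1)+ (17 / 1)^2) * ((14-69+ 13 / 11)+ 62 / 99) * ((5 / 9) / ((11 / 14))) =-959149240 / 88209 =-10873.60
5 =5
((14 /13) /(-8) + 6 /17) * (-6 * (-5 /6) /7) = 965 /6188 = 0.16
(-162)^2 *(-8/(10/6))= -629856/5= -125971.20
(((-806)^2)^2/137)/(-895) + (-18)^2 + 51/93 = -13081601277861/3801065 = -3441562.11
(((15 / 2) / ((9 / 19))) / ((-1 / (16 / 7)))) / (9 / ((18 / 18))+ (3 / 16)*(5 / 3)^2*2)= -6080 / 1687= -3.60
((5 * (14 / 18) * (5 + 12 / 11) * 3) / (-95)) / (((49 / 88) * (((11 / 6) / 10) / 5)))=-53600 / 1463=-36.64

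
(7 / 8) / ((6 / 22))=77 / 24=3.21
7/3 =2.33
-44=-44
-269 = -269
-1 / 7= -0.14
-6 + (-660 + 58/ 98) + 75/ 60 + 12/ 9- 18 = -400325/ 588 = -680.82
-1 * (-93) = 93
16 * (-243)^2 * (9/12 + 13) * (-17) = -220843260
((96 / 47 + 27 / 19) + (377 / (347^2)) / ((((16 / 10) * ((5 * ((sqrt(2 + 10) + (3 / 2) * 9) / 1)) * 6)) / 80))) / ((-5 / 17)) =-1437359914893 / 122041143995 + 51272 * sqrt(3) / 245995587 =-11.78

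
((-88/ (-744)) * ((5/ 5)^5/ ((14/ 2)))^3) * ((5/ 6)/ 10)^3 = 0.00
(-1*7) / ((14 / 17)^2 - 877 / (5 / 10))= 2023 / 506710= 0.00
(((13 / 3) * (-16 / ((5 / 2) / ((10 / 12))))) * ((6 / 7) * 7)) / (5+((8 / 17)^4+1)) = -22.92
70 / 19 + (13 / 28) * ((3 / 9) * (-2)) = 3.37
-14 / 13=-1.08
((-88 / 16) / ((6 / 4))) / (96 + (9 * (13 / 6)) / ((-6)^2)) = -88 / 2317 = -0.04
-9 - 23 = -32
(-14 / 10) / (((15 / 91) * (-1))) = 637 / 75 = 8.49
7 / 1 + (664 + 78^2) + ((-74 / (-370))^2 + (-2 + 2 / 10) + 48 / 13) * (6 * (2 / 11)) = 24156661 / 3575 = 6757.11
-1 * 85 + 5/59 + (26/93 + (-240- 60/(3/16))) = -3537116/5487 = -644.64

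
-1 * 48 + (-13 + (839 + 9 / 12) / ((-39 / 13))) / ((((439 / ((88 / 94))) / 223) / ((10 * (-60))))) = 1723468616 / 20633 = 83529.72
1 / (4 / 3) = 3 / 4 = 0.75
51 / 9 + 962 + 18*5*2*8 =7223 / 3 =2407.67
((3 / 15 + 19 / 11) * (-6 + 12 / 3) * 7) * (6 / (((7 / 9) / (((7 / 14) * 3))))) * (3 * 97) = -4997052 / 55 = -90855.49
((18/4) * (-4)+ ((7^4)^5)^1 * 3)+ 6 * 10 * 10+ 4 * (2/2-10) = 239376798892836549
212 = 212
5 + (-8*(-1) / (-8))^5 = 4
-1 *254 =-254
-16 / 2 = -8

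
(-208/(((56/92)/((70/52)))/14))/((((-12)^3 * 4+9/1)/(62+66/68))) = 6894020/117351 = 58.75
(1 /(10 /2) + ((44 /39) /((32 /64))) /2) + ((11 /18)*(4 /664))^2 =770804297 /580329360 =1.33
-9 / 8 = -1.12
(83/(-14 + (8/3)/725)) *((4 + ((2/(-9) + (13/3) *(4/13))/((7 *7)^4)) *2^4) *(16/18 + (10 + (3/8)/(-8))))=-19497355306050875/75812575122144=-257.18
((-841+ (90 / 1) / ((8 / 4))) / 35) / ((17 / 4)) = -3184 / 595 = -5.35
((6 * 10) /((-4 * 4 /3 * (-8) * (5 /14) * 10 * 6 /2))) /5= 21 /800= 0.03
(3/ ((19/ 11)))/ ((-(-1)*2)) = 33/ 38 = 0.87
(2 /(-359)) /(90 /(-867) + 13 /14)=-8092 /1197983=-0.01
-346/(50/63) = -10899/25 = -435.96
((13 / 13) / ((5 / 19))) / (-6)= -19 / 30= -0.63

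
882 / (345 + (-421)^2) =0.00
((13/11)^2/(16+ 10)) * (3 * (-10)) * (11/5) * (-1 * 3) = 117/11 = 10.64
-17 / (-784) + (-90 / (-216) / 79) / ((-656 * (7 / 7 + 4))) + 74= 2255626595 / 30472512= 74.02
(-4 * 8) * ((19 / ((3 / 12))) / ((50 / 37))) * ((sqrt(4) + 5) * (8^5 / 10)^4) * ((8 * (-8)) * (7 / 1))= 10166959889713166792261632 / 15625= 650685432941642674704.74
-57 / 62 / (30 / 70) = -133 / 62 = -2.15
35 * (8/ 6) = 140/ 3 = 46.67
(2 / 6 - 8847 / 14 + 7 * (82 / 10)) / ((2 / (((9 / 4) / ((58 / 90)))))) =-3255687 / 3248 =-1002.37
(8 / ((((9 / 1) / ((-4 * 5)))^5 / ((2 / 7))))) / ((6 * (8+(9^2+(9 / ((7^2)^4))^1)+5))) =-21082700800000 / 95994418652541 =-0.22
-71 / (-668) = 71 / 668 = 0.11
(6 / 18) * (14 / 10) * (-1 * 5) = -7 / 3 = -2.33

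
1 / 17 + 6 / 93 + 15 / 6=2765 / 1054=2.62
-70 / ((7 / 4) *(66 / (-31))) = 620 / 33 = 18.79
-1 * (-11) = 11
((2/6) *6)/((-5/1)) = -2/5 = -0.40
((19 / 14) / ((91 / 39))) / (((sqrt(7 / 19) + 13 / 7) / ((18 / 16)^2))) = 380133 / 856576 - 1539 * sqrt(133) / 122368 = 0.30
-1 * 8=-8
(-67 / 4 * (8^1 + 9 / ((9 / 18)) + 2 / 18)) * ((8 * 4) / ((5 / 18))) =-50384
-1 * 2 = -2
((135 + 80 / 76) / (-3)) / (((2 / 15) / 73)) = -943525 / 38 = -24829.61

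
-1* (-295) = 295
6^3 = 216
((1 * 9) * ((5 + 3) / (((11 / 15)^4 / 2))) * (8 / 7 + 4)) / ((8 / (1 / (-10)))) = -3280500 / 102487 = -32.01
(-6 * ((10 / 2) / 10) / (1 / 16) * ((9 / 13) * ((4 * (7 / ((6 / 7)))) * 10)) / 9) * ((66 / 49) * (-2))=42240 / 13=3249.23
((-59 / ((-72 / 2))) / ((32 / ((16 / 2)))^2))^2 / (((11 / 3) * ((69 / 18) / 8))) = 3481 / 582912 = 0.01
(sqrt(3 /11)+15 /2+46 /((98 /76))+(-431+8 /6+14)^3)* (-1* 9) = 190031315617 /294 - 9* sqrt(33) /11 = 646365014.41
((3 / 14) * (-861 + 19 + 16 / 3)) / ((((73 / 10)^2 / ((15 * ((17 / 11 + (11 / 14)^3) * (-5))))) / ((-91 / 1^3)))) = -1874868815625 / 40212634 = -46623.87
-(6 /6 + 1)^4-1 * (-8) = -8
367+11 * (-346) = -3439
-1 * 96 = -96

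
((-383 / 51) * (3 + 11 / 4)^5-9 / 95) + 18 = -234097507031 / 4961280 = -47184.90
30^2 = 900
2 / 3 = 0.67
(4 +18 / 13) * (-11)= -770 / 13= -59.23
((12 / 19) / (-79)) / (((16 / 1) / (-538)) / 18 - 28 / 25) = 181575 / 25474972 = 0.01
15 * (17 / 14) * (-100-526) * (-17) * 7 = 1356855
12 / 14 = 6 / 7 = 0.86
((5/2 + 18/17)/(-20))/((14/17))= -121/560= -0.22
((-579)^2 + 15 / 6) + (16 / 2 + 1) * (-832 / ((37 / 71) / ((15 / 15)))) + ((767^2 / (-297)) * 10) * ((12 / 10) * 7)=1131792769 / 7326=154489.87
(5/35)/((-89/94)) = -0.15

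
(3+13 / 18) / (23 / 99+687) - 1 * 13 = -1768199 / 136072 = -12.99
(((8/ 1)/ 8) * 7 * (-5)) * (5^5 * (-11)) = 1203125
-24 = -24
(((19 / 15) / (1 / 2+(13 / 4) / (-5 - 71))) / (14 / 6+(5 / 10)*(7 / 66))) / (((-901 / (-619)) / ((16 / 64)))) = 39328784 / 197251425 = 0.20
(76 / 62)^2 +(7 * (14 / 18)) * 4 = 201352 / 8649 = 23.28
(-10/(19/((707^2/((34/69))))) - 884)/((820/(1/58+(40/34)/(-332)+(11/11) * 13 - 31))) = 254257228126831/21675612680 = 11730.11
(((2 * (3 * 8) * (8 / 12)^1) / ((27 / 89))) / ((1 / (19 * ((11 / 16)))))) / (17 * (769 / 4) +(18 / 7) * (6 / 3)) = 1041656 / 2474685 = 0.42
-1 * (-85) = 85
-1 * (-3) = 3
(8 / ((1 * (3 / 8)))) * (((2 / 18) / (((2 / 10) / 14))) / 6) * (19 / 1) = 42560 / 81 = 525.43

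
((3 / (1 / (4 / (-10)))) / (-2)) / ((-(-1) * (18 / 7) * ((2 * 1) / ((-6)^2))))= 4.20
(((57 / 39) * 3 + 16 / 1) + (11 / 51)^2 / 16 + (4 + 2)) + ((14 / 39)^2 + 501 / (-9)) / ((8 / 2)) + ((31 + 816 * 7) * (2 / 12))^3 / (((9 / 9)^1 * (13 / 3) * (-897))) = -109476326938301 / 485284176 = -225592.20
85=85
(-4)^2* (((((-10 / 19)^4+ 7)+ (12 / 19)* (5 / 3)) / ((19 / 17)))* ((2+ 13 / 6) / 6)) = 1801025900 / 22284891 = 80.82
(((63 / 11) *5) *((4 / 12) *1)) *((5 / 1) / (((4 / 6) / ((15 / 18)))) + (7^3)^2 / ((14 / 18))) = 5775735 / 4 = 1443933.75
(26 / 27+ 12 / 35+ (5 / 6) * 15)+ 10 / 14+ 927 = 941.52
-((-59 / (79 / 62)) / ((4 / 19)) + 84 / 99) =1142359 / 5214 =219.09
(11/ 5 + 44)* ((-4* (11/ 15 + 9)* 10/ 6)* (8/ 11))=-32704/ 15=-2180.27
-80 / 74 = -40 / 37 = -1.08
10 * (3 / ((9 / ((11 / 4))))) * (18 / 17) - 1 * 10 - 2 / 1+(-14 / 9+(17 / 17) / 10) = -5737 / 1530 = -3.75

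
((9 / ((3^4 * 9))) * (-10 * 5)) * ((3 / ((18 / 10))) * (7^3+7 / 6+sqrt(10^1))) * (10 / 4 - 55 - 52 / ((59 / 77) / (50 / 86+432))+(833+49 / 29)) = 175193806375 * sqrt(10) / 5959413+6131783223125 / 606042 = 10210717.03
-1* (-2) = 2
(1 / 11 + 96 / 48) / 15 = 23 / 165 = 0.14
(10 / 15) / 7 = 2 / 21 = 0.10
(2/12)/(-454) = -1/2724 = -0.00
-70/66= -35/33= -1.06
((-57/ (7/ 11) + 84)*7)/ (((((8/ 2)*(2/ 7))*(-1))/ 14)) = 1911/ 4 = 477.75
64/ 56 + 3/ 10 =101/ 70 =1.44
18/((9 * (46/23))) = 1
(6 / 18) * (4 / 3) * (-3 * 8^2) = -256 / 3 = -85.33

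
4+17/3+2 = 35/3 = 11.67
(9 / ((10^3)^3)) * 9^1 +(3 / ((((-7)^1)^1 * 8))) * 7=-374999919 / 1000000000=-0.37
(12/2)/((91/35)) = 30/13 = 2.31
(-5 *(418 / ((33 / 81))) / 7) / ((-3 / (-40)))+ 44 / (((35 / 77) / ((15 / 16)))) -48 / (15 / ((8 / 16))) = -1355519 / 140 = -9682.28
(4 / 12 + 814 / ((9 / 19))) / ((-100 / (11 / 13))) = -170159 / 11700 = -14.54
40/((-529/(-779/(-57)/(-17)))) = 1640/26979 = 0.06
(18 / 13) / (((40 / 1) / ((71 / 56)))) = 639 / 14560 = 0.04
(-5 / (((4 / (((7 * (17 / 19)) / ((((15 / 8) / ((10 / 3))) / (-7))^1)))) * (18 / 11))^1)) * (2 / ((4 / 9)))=45815 / 171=267.92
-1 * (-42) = 42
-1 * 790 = -790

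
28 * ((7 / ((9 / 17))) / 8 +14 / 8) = 95.28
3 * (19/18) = 19/6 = 3.17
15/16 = 0.94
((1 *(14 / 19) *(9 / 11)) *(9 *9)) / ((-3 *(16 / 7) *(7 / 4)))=-1701 / 418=-4.07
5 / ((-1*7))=-5 / 7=-0.71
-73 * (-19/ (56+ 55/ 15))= 4161/ 179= 23.25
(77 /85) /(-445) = -77 /37825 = -0.00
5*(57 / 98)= 285 / 98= 2.91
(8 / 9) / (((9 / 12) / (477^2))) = 269664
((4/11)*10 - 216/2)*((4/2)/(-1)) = 2296/11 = 208.73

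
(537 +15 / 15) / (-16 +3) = -538 / 13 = -41.38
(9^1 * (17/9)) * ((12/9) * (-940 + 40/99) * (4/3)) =-25301440/891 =-28396.68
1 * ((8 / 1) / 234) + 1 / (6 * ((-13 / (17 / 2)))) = -35 / 468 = -0.07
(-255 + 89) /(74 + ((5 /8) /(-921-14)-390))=248336 /472737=0.53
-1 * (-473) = 473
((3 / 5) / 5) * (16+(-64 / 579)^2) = 5367952 / 2793675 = 1.92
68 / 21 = 3.24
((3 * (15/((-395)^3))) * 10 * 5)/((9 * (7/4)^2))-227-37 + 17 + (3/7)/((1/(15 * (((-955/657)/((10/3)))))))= -881106550299/3527201006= -249.80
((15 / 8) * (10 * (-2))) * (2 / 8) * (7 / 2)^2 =-114.84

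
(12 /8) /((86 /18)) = 27 /86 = 0.31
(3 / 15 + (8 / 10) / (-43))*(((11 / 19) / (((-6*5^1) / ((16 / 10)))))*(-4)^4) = -1.43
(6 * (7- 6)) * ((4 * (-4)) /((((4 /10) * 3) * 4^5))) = -5 /64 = -0.08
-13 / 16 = -0.81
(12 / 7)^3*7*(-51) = -88128 / 49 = -1798.53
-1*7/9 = -0.78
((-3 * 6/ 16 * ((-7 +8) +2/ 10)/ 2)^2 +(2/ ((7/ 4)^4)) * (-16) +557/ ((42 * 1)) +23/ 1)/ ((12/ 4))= 383840587/ 34574400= 11.10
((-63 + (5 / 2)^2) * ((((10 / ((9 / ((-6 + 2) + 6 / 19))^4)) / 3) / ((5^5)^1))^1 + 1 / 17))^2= 339394872500098384090801 / 30424904099369473554576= 11.16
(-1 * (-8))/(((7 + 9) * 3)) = 0.17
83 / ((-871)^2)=83 / 758641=0.00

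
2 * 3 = 6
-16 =-16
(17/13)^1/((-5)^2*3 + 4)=17/1027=0.02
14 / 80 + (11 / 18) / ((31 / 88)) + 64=735553 / 11160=65.91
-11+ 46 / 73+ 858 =61877 / 73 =847.63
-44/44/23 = -1/23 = -0.04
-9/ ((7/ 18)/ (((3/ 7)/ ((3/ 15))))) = -2430/ 49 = -49.59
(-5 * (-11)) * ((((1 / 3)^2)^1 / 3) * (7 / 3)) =385 / 81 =4.75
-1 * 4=-4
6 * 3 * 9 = 162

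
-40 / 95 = -8 / 19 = -0.42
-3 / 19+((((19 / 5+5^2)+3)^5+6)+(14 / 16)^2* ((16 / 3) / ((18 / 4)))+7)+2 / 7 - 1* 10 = 32518885.57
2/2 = 1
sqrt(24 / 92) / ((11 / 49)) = 49*sqrt(138) / 253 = 2.28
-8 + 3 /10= -77 /10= -7.70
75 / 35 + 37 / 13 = 454 / 91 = 4.99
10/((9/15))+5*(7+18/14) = 1220/21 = 58.10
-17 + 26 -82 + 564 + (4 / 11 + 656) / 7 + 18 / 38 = 856206 / 1463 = 585.24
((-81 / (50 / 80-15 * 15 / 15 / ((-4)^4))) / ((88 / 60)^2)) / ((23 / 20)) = -4665600 / 80707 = -57.81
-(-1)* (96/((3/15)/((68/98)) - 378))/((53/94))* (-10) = 4.51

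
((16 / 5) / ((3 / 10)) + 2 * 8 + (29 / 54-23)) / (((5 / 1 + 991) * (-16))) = -227 / 860544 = -0.00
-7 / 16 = -0.44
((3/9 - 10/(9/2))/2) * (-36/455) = 34/455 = 0.07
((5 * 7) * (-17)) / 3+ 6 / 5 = -2957 / 15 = -197.13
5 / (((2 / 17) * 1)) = 85 / 2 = 42.50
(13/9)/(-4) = -13/36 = -0.36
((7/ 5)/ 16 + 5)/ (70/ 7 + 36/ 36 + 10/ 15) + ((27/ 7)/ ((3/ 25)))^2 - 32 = 1001.60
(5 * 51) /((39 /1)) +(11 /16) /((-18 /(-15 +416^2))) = -24720383 /3744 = -6602.67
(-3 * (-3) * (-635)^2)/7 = 3629025/7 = 518432.14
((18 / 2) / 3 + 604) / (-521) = -607 / 521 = -1.17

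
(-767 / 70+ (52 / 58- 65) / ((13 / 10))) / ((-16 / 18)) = 1101087 / 16240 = 67.80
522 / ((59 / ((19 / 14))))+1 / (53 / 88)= 299171 / 21889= 13.67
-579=-579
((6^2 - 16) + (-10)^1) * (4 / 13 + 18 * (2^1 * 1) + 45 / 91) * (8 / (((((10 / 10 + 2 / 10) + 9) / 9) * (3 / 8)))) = 630400 / 91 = 6927.47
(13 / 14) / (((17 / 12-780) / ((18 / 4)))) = -0.01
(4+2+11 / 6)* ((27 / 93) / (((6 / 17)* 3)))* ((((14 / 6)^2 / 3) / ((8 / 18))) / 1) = 39151 / 4464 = 8.77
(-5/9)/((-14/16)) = 40/63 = 0.63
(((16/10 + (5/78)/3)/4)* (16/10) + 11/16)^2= 1.79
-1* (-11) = 11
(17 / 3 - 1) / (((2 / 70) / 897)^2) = 4599681450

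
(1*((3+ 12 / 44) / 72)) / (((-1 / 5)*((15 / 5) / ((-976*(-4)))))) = -9760 / 33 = -295.76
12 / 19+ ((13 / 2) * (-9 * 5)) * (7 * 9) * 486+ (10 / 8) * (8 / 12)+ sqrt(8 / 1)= -1020957043 / 114+ 2 * sqrt(2)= -8955760.71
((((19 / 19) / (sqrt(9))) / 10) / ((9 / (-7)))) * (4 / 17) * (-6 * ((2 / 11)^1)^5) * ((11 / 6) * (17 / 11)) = 0.00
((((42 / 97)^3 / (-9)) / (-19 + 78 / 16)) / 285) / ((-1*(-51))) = 21952 / 499674777405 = 0.00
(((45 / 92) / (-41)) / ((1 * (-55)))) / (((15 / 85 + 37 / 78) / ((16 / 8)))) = 5967 / 8951899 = 0.00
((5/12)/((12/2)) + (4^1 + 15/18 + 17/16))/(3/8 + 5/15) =859/102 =8.42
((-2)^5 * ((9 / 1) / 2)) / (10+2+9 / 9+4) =-144 / 17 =-8.47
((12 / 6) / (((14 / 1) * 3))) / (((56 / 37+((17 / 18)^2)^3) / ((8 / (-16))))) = -209742048 / 19584422179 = -0.01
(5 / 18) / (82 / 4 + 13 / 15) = 0.01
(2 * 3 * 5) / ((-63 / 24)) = -80 / 7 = -11.43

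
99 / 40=2.48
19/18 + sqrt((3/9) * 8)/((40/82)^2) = 19/18 + 1681 * sqrt(6)/600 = 7.92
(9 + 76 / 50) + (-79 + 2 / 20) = -3419 / 50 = -68.38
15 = 15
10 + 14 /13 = 144 /13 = 11.08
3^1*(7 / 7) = 3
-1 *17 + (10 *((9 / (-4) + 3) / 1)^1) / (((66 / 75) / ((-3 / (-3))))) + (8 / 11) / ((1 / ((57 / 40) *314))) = 69727 / 220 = 316.94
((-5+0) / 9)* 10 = -50 / 9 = -5.56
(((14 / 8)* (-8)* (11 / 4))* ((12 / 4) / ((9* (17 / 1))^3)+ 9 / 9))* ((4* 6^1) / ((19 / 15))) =-729.47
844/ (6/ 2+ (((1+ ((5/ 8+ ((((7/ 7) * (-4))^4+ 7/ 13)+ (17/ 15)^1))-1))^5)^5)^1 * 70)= 5681426668204254456156330744028929973092604511441695801344000000000000000000000000/ 946647796356212417636694792947185283009443893925423629013572151026416720438068921292326132262097665391950721779719629483670464697119539460601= 0.00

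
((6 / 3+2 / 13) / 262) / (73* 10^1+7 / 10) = 140 / 12443821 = 0.00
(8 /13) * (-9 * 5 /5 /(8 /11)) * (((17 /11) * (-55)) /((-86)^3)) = -8415 /8268728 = -0.00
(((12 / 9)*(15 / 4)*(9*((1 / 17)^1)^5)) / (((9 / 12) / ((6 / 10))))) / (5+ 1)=6 / 1419857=0.00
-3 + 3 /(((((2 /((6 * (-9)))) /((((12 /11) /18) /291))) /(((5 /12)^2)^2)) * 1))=-3688177 /1229184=-3.00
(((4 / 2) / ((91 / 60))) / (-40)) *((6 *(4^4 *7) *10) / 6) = -7680 / 13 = -590.77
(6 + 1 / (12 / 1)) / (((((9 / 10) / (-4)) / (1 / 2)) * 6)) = -365 / 162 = -2.25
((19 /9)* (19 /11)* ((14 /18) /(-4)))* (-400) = 252700 /891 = 283.61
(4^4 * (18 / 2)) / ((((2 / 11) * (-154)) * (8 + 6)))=-288 / 49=-5.88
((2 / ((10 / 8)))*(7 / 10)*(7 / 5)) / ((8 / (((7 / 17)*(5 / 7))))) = 49 / 850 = 0.06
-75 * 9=-675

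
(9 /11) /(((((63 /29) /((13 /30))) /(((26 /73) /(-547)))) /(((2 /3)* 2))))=-19604 /138360915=-0.00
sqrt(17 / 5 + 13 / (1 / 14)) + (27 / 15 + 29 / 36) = 469 / 180 + 3 * sqrt(515) / 5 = 16.22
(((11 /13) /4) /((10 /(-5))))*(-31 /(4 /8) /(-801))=-341 /41652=-0.01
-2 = -2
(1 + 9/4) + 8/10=81/20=4.05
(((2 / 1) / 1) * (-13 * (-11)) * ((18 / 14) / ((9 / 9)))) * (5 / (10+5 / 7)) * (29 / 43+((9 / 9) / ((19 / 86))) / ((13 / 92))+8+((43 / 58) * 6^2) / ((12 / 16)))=13091.88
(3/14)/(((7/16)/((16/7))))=384/343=1.12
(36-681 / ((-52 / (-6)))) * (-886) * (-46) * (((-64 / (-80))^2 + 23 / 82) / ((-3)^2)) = -57679929 / 325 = -177476.70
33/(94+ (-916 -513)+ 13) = -33/1322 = -0.02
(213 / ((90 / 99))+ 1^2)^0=1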